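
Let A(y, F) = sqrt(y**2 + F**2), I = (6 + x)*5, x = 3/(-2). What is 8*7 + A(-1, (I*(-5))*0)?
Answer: 57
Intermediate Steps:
x = -3/2 (x = 3*(-1/2) = -3/2 ≈ -1.5000)
I = 45/2 (I = (6 - 3/2)*5 = (9/2)*5 = 45/2 ≈ 22.500)
A(y, F) = sqrt(F**2 + y**2)
8*7 + A(-1, (I*(-5))*0) = 8*7 + sqrt((((45/2)*(-5))*0)**2 + (-1)**2) = 56 + sqrt((-225/2*0)**2 + 1) = 56 + sqrt(0**2 + 1) = 56 + sqrt(0 + 1) = 56 + sqrt(1) = 56 + 1 = 57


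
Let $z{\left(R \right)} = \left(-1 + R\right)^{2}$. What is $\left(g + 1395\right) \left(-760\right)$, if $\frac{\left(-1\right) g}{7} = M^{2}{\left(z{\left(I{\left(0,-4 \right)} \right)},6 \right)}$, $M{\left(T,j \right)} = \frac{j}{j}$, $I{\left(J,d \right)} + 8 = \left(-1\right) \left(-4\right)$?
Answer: $-1054880$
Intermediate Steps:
$I{\left(J,d \right)} = -4$ ($I{\left(J,d \right)} = -8 - -4 = -8 + 4 = -4$)
$M{\left(T,j \right)} = 1$
$g = -7$ ($g = - 7 \cdot 1^{2} = \left(-7\right) 1 = -7$)
$\left(g + 1395\right) \left(-760\right) = \left(-7 + 1395\right) \left(-760\right) = 1388 \left(-760\right) = -1054880$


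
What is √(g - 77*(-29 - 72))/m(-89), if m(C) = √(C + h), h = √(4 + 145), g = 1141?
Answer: -7*I*√182/√(89 - √149) ≈ -10.776*I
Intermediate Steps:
h = √149 ≈ 12.207
m(C) = √(C + √149)
√(g - 77*(-29 - 72))/m(-89) = √(1141 - 77*(-29 - 72))/(√(-89 + √149)) = √(1141 - 77*(-101))/√(-89 + √149) = √(1141 + 7777)/√(-89 + √149) = √8918/√(-89 + √149) = (7*√182)/√(-89 + √149) = 7*√182/√(-89 + √149)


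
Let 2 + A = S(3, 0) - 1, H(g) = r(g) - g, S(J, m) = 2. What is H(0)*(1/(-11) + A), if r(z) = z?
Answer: 0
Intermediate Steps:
H(g) = 0 (H(g) = g - g = 0)
A = -1 (A = -2 + (2 - 1) = -2 + 1 = -1)
H(0)*(1/(-11) + A) = 0*(1/(-11) - 1) = 0*(-1/11 - 1) = 0*(-12/11) = 0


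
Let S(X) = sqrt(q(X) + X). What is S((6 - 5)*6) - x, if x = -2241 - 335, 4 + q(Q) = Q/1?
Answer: 2576 + 2*sqrt(2) ≈ 2578.8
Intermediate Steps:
q(Q) = -4 + Q (q(Q) = -4 + Q/1 = -4 + Q*1 = -4 + Q)
x = -2576
S(X) = sqrt(-4 + 2*X) (S(X) = sqrt((-4 + X) + X) = sqrt(-4 + 2*X))
S((6 - 5)*6) - x = sqrt(-4 + 2*((6 - 5)*6)) - 1*(-2576) = sqrt(-4 + 2*(1*6)) + 2576 = sqrt(-4 + 2*6) + 2576 = sqrt(-4 + 12) + 2576 = sqrt(8) + 2576 = 2*sqrt(2) + 2576 = 2576 + 2*sqrt(2)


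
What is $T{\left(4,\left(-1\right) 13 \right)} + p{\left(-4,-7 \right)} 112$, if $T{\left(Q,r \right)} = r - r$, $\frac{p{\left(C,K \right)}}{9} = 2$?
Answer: $2016$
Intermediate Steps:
$p{\left(C,K \right)} = 18$ ($p{\left(C,K \right)} = 9 \cdot 2 = 18$)
$T{\left(Q,r \right)} = 0$
$T{\left(4,\left(-1\right) 13 \right)} + p{\left(-4,-7 \right)} 112 = 0 + 18 \cdot 112 = 0 + 2016 = 2016$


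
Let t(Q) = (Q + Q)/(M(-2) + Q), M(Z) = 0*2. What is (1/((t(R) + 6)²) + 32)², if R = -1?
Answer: 4198401/4096 ≈ 1025.0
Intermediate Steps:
M(Z) = 0
t(Q) = 2 (t(Q) = (Q + Q)/(0 + Q) = (2*Q)/Q = 2)
(1/((t(R) + 6)²) + 32)² = (1/((2 + 6)²) + 32)² = (1/(8²) + 32)² = (1/64 + 32)² = (2049/64)² = 4198401/4096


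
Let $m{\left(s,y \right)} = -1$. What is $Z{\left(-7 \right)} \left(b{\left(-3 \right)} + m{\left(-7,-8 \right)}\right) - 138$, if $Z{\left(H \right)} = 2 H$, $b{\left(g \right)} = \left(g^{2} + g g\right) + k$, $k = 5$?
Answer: $-446$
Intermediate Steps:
$b{\left(g \right)} = 5 + 2 g^{2}$ ($b{\left(g \right)} = \left(g^{2} + g g\right) + 5 = \left(g^{2} + g^{2}\right) + 5 = 2 g^{2} + 5 = 5 + 2 g^{2}$)
$Z{\left(-7 \right)} \left(b{\left(-3 \right)} + m{\left(-7,-8 \right)}\right) - 138 = 2 \left(-7\right) \left(\left(5 + 2 \left(-3\right)^{2}\right) - 1\right) - 138 = - 14 \left(\left(5 + 2 \cdot 9\right) - 1\right) - 138 = - 14 \left(\left(5 + 18\right) - 1\right) - 138 = - 14 \left(23 - 1\right) - 138 = \left(-14\right) 22 - 138 = -308 - 138 = -446$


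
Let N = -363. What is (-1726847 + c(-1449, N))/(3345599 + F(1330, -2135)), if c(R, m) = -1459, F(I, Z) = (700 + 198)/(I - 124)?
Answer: -521084259/1008698323 ≈ -0.51659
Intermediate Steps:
F(I, Z) = 898/(-124 + I)
(-1726847 + c(-1449, N))/(3345599 + F(1330, -2135)) = (-1726847 - 1459)/(3345599 + 898/(-124 + 1330)) = -1728306/(3345599 + 898/1206) = -1728306/(3345599 + 898*(1/1206)) = -1728306/(3345599 + 449/603) = -1728306/2017396646/603 = -1728306*603/2017396646 = -521084259/1008698323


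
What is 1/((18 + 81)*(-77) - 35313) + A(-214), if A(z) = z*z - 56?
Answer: 1963892639/42936 ≈ 45740.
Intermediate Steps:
A(z) = -56 + z² (A(z) = z² - 56 = -56 + z²)
1/((18 + 81)*(-77) - 35313) + A(-214) = 1/((18 + 81)*(-77) - 35313) + (-56 + (-214)²) = 1/(99*(-77) - 35313) + (-56 + 45796) = 1/(-7623 - 35313) + 45740 = 1/(-42936) + 45740 = -1/42936 + 45740 = 1963892639/42936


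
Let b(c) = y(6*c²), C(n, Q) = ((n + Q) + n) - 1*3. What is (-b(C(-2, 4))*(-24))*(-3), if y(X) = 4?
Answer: -288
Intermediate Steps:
C(n, Q) = -3 + Q + 2*n (C(n, Q) = ((Q + n) + n) - 3 = (Q + 2*n) - 3 = -3 + Q + 2*n)
b(c) = 4
(-b(C(-2, 4))*(-24))*(-3) = (-1*4*(-24))*(-3) = -4*(-24)*(-3) = 96*(-3) = -288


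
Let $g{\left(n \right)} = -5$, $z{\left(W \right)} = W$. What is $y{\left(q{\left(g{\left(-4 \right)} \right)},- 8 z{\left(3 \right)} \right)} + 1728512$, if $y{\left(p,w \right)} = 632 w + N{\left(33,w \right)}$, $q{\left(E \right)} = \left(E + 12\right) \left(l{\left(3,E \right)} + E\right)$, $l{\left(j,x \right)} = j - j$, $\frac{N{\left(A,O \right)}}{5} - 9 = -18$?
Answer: $1713299$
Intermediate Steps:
$N{\left(A,O \right)} = -45$ ($N{\left(A,O \right)} = 45 + 5 \left(-18\right) = 45 - 90 = -45$)
$l{\left(j,x \right)} = 0$
$q{\left(E \right)} = E \left(12 + E\right)$ ($q{\left(E \right)} = \left(E + 12\right) \left(0 + E\right) = \left(12 + E\right) E = E \left(12 + E\right)$)
$y{\left(p,w \right)} = -45 + 632 w$ ($y{\left(p,w \right)} = 632 w - 45 = -45 + 632 w$)
$y{\left(q{\left(g{\left(-4 \right)} \right)},- 8 z{\left(3 \right)} \right)} + 1728512 = \left(-45 + 632 \left(\left(-8\right) 3\right)\right) + 1728512 = \left(-45 + 632 \left(-24\right)\right) + 1728512 = \left(-45 - 15168\right) + 1728512 = -15213 + 1728512 = 1713299$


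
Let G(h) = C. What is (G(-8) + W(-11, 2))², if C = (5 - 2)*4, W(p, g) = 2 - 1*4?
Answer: 100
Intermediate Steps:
W(p, g) = -2 (W(p, g) = 2 - 4 = -2)
C = 12 (C = 3*4 = 12)
G(h) = 12
(G(-8) + W(-11, 2))² = (12 - 2)² = 10² = 100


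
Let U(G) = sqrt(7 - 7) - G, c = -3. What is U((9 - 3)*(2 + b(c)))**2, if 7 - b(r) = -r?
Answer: 1296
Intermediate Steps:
b(r) = 7 + r (b(r) = 7 - (-1)*r = 7 + r)
U(G) = -G (U(G) = sqrt(0) - G = 0 - G = -G)
U((9 - 3)*(2 + b(c)))**2 = (-(9 - 3)*(2 + (7 - 3)))**2 = (-6*(2 + 4))**2 = (-6*6)**2 = (-1*36)**2 = (-36)**2 = 1296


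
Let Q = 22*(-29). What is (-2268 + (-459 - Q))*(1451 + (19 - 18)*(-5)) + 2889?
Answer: -3017805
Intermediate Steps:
Q = -638
(-2268 + (-459 - Q))*(1451 + (19 - 18)*(-5)) + 2889 = (-2268 + (-459 - 1*(-638)))*(1451 + (19 - 18)*(-5)) + 2889 = (-2268 + (-459 + 638))*(1451 + 1*(-5)) + 2889 = (-2268 + 179)*(1451 - 5) + 2889 = -2089*1446 + 2889 = -3020694 + 2889 = -3017805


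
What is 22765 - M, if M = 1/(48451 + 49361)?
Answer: 2226690179/97812 ≈ 22765.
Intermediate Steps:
M = 1/97812 ≈ 1.0224e-5
22765 - M = 22765 - 1*1/97812 = 22765 - 1/97812 = 2226690179/97812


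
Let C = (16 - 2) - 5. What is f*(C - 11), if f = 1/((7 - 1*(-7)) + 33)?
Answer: -2/47 ≈ -0.042553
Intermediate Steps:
C = 9 (C = 14 - 5 = 9)
f = 1/47 (f = 1/((7 + 7) + 33) = 1/(14 + 33) = 1/47 ≈ 0.021277)
f*(C - 11) = (9 - 11)/47 = (1/47)*(-2) = -2/47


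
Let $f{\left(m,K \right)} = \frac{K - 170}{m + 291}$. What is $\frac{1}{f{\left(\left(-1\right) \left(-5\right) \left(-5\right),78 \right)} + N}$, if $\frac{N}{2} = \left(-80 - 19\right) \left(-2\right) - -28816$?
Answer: $\frac{133}{7717678} \approx 1.7233 \cdot 10^{-5}$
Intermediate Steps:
$N = 58028$ ($N = 2 \left(\left(-80 - 19\right) \left(-2\right) - -28816\right) = 2 \left(\left(-99\right) \left(-2\right) + 28816\right) = 2 \left(198 + 28816\right) = 2 \cdot 29014 = 58028$)
$f{\left(m,K \right)} = \frac{-170 + K}{291 + m}$
$\frac{1}{f{\left(\left(-1\right) \left(-5\right) \left(-5\right),78 \right)} + N} = \frac{1}{\frac{-170 + 78}{291 + \left(-1\right) \left(-5\right) \left(-5\right)} + 58028} = \frac{1}{\frac{1}{291 + 5 \left(-5\right)} \left(-92\right) + 58028} = \frac{1}{\frac{1}{291 - 25} \left(-92\right) + 58028} = \frac{1}{\frac{1}{266} \left(-92\right) + 58028} = \frac{1}{- \frac{46}{133} + 58028} = \frac{1}{\frac{7717678}{133}} = \frac{133}{7717678}$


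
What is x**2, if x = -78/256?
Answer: 1521/16384 ≈ 0.092834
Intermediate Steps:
x = -39/128 (x = -78*1/256 = -39/128 ≈ -0.30469)
x**2 = (-39/128)**2 = 1521/16384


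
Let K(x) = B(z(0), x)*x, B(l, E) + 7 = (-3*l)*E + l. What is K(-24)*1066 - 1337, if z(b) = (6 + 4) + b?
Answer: -18498569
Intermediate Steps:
z(b) = 10 + b
B(l, E) = -7 + l - 3*E*l (B(l, E) = -7 + ((-3*l)*E + l) = -7 + (-3*E*l + l) = -7 + (l - 3*E*l) = -7 + l - 3*E*l)
K(x) = x*(3 - 30*x) (K(x) = (-7 + (10 + 0) - 3*x*(10 + 0))*x = (-7 + 10 - 3*x*10)*x = (-7 + 10 - 30*x)*x = (3 - 30*x)*x = x*(3 - 30*x))
K(-24)*1066 - 1337 = (3*(-24)*(1 - 10*(-24)))*1066 - 1337 = (3*(-24)*(1 + 240))*1066 - 1337 = (3*(-24)*241)*1066 - 1337 = -17352*1066 - 1337 = -18497232 - 1337 = -18498569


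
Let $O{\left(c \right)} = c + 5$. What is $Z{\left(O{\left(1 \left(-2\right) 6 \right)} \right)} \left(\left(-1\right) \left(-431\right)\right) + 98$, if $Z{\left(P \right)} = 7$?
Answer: $3115$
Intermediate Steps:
$O{\left(c \right)} = 5 + c$
$Z{\left(O{\left(1 \left(-2\right) 6 \right)} \right)} \left(\left(-1\right) \left(-431\right)\right) + 98 = 7 \left(\left(-1\right) \left(-431\right)\right) + 98 = 7 \cdot 431 + 98 = 3017 + 98 = 3115$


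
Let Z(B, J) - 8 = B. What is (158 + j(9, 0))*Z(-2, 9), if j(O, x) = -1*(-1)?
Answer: 954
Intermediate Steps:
j(O, x) = 1
Z(B, J) = 8 + B
(158 + j(9, 0))*Z(-2, 9) = (158 + 1)*(8 - 2) = 159*6 = 954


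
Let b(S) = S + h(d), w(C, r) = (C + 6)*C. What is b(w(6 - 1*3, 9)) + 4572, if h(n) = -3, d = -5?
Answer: 4596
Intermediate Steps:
w(C, r) = C*(6 + C) (w(C, r) = (6 + C)*C = C*(6 + C))
b(S) = -3 + S (b(S) = S - 3 = -3 + S)
b(w(6 - 1*3, 9)) + 4572 = (-3 + (6 - 1*3)*(6 + (6 - 1*3))) + 4572 = (-3 + (6 - 3)*(6 + (6 - 3))) + 4572 = (-3 + 3*(6 + 3)) + 4572 = (-3 + 3*9) + 4572 = (-3 + 27) + 4572 = 24 + 4572 = 4596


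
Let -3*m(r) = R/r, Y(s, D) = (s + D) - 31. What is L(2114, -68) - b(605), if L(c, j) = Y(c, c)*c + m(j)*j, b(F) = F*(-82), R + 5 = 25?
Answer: 26766184/3 ≈ 8.9221e+6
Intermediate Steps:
R = 20 (R = -5 + 25 = 20)
Y(s, D) = -31 + D + s (Y(s, D) = (D + s) - 31 = -31 + D + s)
m(r) = -20/(3*r)
b(F) = -82*F
L(c, j) = -20/3 + c*(-31 + 2*c) (L(c, j) = (-31 + c + c)*c + (-20/(3*j))*j = (-31 + 2*c)*c - 20/3 = c*(-31 + 2*c) - 20/3 = -20/3 + c*(-31 + 2*c))
L(2114, -68) - b(605) = (-20/3 + 2114*(-31 + 2*2114)) - (-82)*605 = (-20/3 + 2114*(-31 + 4228)) - 1*(-49610) = (-20/3 + 2114*4197) + 49610 = (-20/3 + 8872458) + 49610 = 26617354/3 + 49610 = 26766184/3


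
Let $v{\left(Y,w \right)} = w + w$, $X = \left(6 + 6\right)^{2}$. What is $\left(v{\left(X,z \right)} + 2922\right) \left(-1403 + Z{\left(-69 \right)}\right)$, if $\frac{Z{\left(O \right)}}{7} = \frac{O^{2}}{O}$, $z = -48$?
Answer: $-5329836$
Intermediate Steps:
$Z{\left(O \right)} = 7 O$ ($Z{\left(O \right)} = 7 \frac{O^{2}}{O} = 7 O$)
$X = 144$ ($X = 12^{2} = 144$)
$v{\left(Y,w \right)} = 2 w$
$\left(v{\left(X,z \right)} + 2922\right) \left(-1403 + Z{\left(-69 \right)}\right) = \left(2 \left(-48\right) + 2922\right) \left(-1403 + 7 \left(-69\right)\right) = \left(-96 + 2922\right) \left(-1403 - 483\right) = 2826 \left(-1886\right) = -5329836$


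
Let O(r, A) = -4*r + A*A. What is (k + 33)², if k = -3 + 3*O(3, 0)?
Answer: 36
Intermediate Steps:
O(r, A) = A² - 4*r (O(r, A) = -4*r + A² = A² - 4*r)
k = -39 (k = -3 + 3*(0² - 4*3) = -3 + 3*(0 - 12) = -3 + 3*(-12) = -3 - 36 = -39)
(k + 33)² = (-39 + 33)² = (-6)² = 36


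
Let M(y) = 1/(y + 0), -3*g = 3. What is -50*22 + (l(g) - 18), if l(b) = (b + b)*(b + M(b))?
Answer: -1114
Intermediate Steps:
g = -1 (g = -⅓*3 = -1)
M(y) = 1/y
l(b) = 2*b*(b + 1/b) (l(b) = (b + b)*(b + 1/b) = (2*b)*(b + 1/b) = 2*b*(b + 1/b))
-50*22 + (l(g) - 18) = -50*22 + ((2 + 2*(-1)²) - 18) = -1100 + ((2 + 2*1) - 18) = -1100 + ((2 + 2) - 18) = -1100 + (4 - 18) = -1100 - 14 = -1114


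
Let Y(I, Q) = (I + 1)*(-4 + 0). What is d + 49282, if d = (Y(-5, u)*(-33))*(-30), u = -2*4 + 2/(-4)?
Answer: 65122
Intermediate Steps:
u = -17/2 (u = -8 + 2*(-1/4) = -8 - 1/2 = -17/2 ≈ -8.5000)
Y(I, Q) = -4 - 4*I (Y(I, Q) = (1 + I)*(-4) = -4 - 4*I)
d = 15840 (d = ((-4 - 4*(-5))*(-33))*(-30) = ((-4 + 20)*(-33))*(-30) = (16*(-33))*(-30) = -528*(-30) = 15840)
d + 49282 = 15840 + 49282 = 65122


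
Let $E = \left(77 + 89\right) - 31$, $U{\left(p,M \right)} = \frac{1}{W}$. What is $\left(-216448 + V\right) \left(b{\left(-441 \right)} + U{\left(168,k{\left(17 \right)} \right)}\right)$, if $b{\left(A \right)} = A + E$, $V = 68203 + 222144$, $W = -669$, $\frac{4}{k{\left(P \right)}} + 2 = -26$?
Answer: $- \frac{5042744595}{223} \approx -2.2613 \cdot 10^{7}$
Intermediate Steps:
$k{\left(P \right)} = - \frac{1}{7}$ ($k{\left(P \right)} = \frac{4}{-2 - 26} = \frac{4}{-28} = 4 \left(- \frac{1}{28}\right) = - \frac{1}{7}$)
$U{\left(p,M \right)} = - \frac{1}{669}$ ($U{\left(p,M \right)} = \frac{1}{-669} = - \frac{1}{669}$)
$E = 135$ ($E = 166 - 31 = 135$)
$V = 290347$
$b{\left(A \right)} = 135 + A$ ($b{\left(A \right)} = A + 135 = 135 + A$)
$\left(-216448 + V\right) \left(b{\left(-441 \right)} + U{\left(168,k{\left(17 \right)} \right)}\right) = \left(-216448 + 290347\right) \left(\left(135 - 441\right) - \frac{1}{669}\right) = 73899 \left(-306 - \frac{1}{669}\right) = 73899 \left(- \frac{204715}{669}\right) = - \frac{5042744595}{223}$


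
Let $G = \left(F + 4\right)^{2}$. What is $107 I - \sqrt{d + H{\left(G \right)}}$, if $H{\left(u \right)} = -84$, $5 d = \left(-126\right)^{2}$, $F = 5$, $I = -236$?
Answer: $-25252 - \frac{4 \sqrt{4830}}{5} \approx -25308.0$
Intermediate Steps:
$d = \frac{15876}{5}$ ($d = \frac{\left(-126\right)^{2}}{5} = \frac{1}{5} \cdot 15876 = \frac{15876}{5} \approx 3175.2$)
$G = 81$ ($G = \left(5 + 4\right)^{2} = 9^{2} = 81$)
$107 I - \sqrt{d + H{\left(G \right)}} = 107 \left(-236\right) - \sqrt{\frac{15876}{5} - 84} = -25252 - \sqrt{\frac{15456}{5}} = -25252 - \frac{4 \sqrt{4830}}{5}$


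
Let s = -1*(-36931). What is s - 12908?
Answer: 24023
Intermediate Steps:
s = 36931
s - 12908 = 36931 - 12908 = 24023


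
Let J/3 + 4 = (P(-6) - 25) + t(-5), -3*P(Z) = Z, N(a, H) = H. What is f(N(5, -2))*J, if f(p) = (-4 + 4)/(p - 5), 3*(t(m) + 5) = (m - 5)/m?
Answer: 0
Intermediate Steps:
P(Z) = -Z/3
t(m) = -5 + (-5 + m)/(3*m) (t(m) = -5 + ((m - 5)/m)/3 = -5 + ((-5 + m)/m)/3 = -5 + (-5 + m)/(3*m))
f(p) = 0 (f(p) = 0/(-5 + p) = 0)
J = -94 (J = -12 + 3*((-⅓*(-6) - 25) + (⅓)*(-5 - 14*(-5))/(-5)) = -12 + 3*((2 - 25) + (⅓)*(-⅕)*(-5 + 70)) = -12 + 3*(-23 + (⅓)*(-⅕)*65) = -12 + 3*(-23 - 13/3) = -12 + 3*(-82/3) = -12 - 82 = -94)
f(N(5, -2))*J = 0*(-94) = 0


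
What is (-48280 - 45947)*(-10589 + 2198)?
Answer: 790658757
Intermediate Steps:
(-48280 - 45947)*(-10589 + 2198) = -94227*(-8391) = 790658757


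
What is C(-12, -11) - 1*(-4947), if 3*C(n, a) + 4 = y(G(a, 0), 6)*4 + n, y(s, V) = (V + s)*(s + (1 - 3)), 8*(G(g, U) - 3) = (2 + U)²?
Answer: 14882/3 ≈ 4960.7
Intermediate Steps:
G(g, U) = 3 + (2 + U)²/8
y(s, V) = (-2 + s)*(V + s) (y(s, V) = (V + s)*(s - 2) = (V + s)*(-2 + s) = (-2 + s)*(V + s))
C(n, a) = 53/3 + n/3 (C(n, a) = -4/3 + (((3 + (2 + 0)²/8)² - 2*6 - 2*(3 + (2 + 0)²/8) + 6*(3 + (2 + 0)²/8))*4 + n)/3 = -4/3 + (((3 + (⅛)*2²)² - 12 - 2*(3 + (⅛)*2²) + 6*(3 + (⅛)*2²))*4 + n)/3 = -4/3 + (((3 + (⅛)*4)² - 12 - 2*(3 + (⅛)*4) + 6*(3 + (⅛)*4))*4 + n)/3 = -4/3 + (((3 + ½)² - 12 - 2*(3 + ½) + 6*(3 + ½))*4 + n)/3 = -4/3 + (((7/2)² - 12 - 2*7/2 + 6*(7/2))*4 + n)/3 = -4/3 + ((49/4 - 12 - 7 + 21)*4 + n)/3 = -4/3 + ((57/4)*4 + n)/3 = -4/3 + (57 + n)/3 = -4/3 + (19 + n/3) = 53/3 + n/3)
C(-12, -11) - 1*(-4947) = (53/3 + (⅓)*(-12)) - 1*(-4947) = (53/3 - 4) + 4947 = 41/3 + 4947 = 14882/3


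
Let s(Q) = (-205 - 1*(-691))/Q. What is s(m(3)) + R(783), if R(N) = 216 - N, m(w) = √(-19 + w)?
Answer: -567 - 243*I/2 ≈ -567.0 - 121.5*I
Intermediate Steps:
s(Q) = 486/Q (s(Q) = (-205 + 691)/Q = 486/Q)
s(m(3)) + R(783) = 486/(√(-19 + 3)) + (216 - 1*783) = 486/(√(-16)) + (216 - 783) = 486/((4*I)) - 567 = 486*(-I/4) - 567 = -243*I/2 - 567 = -567 - 243*I/2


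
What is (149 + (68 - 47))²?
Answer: 28900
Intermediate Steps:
(149 + (68 - 47))² = (149 + 21)² = 170² = 28900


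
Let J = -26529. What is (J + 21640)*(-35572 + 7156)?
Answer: 138925824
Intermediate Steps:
(J + 21640)*(-35572 + 7156) = (-26529 + 21640)*(-35572 + 7156) = -4889*(-28416) = 138925824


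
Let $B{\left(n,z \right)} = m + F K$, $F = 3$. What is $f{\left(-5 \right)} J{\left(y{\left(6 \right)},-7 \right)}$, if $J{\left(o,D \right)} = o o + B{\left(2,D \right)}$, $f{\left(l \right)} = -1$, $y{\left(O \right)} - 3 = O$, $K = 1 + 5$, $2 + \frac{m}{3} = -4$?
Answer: $-81$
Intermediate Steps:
$m = -18$ ($m = -6 + 3 \left(-4\right) = -6 - 12 = -18$)
$K = 6$
$y{\left(O \right)} = 3 + O$
$B{\left(n,z \right)} = 0$ ($B{\left(n,z \right)} = -18 + 3 \cdot 6 = -18 + 18 = 0$)
$J{\left(o,D \right)} = o^{2}$ ($J{\left(o,D \right)} = o o + 0 = o^{2} + 0 = o^{2}$)
$f{\left(-5 \right)} J{\left(y{\left(6 \right)},-7 \right)} = - \left(3 + 6\right)^{2} = - 9^{2} = \left(-1\right) 81 = -81$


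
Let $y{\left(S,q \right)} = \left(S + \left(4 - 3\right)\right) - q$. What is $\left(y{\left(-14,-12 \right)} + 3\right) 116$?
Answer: $232$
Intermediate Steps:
$y{\left(S,q \right)} = 1 + S - q$ ($y{\left(S,q \right)} = \left(S + 1\right) - q = \left(1 + S\right) - q = 1 + S - q$)
$\left(y{\left(-14,-12 \right)} + 3\right) 116 = \left(\left(1 - 14 - -12\right) + 3\right) 116 = \left(\left(1 - 14 + 12\right) + 3\right) 116 = \left(-1 + 3\right) 116 = 2 \cdot 116 = 232$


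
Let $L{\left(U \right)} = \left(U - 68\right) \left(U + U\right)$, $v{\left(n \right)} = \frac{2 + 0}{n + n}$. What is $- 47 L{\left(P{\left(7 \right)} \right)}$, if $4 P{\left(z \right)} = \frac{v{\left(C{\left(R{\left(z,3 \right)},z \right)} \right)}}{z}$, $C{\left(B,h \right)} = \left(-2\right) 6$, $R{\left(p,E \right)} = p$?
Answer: $- \frac{1073903}{56448} \approx -19.025$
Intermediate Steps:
$C{\left(B,h \right)} = -12$
$v{\left(n \right)} = \frac{1}{n}$ ($v{\left(n \right)} = \frac{2}{2 n} = 2 \frac{1}{2 n} = \frac{1}{n}$)
$P{\left(z \right)} = - \frac{1}{48 z}$ ($P{\left(z \right)} = \frac{\frac{1}{-12} \frac{1}{z}}{4} = \frac{\left(- \frac{1}{12}\right) \frac{1}{z}}{4} = - \frac{1}{48 z}$)
$L{\left(U \right)} = 2 U \left(-68 + U\right)$ ($L{\left(U \right)} = \left(-68 + U\right) 2 U = 2 U \left(-68 + U\right)$)
$- 47 L{\left(P{\left(7 \right)} \right)} = - 47 \cdot 2 \left(- \frac{1}{48 \cdot 7}\right) \left(-68 - \frac{1}{48 \cdot 7}\right) = - 47 \cdot 2 \left(\left(- \frac{1}{48}\right) \frac{1}{7}\right) \left(-68 - \frac{1}{336}\right) = - 47 \cdot 2 \left(- \frac{1}{336}\right) \left(-68 - \frac{1}{336}\right) = - 47 \cdot 2 \left(- \frac{1}{336}\right) \left(- \frac{22849}{336}\right) = \left(-47\right) \frac{22849}{56448} = - \frac{1073903}{56448}$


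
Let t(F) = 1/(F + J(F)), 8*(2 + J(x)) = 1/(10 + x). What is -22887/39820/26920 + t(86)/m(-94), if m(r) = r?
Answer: -481026414057/3250284727738400 ≈ -0.00014800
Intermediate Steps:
J(x) = -2 + 1/(8*(10 + x))
t(F) = 1/(F + (-159 - 16*F)/(8*(10 + F)))
-22887/39820/26920 + t(86)/m(-94) = -22887/39820/26920 + (8*(10 + 86)/(-159 + 8*86² + 64*86))/(-94) = -22887*1/39820*(1/26920) + (8*96/(-159 + 8*7396 + 5504))*(-1/94) = -22887/39820*1/26920 + (8*96/(-159 + 59168 + 5504))*(-1/94) = -22887/1071954400 + (8*96/64513)*(-1/94) = -22887/1071954400 + (8*(1/64513)*96)*(-1/94) = -22887/1071954400 + (768/64513)*(-1/94) = -22887/1071954400 - 384/3032111 = -481026414057/3250284727738400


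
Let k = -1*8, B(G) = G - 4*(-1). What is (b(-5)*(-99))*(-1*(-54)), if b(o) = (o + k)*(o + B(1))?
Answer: 0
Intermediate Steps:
B(G) = 4 + G (B(G) = G + 4 = 4 + G)
k = -8
b(o) = (-8 + o)*(5 + o) (b(o) = (o - 8)*(o + (4 + 1)) = (-8 + o)*(o + 5) = (-8 + o)*(5 + o))
(b(-5)*(-99))*(-1*(-54)) = ((-40 + (-5)² - 3*(-5))*(-99))*(-1*(-54)) = ((-40 + 25 + 15)*(-99))*54 = (0*(-99))*54 = 0*54 = 0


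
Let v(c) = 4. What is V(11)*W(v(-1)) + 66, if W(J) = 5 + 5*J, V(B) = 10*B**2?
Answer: 30316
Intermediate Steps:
V(11)*W(v(-1)) + 66 = (10*11**2)*(5 + 5*4) + 66 = (10*121)*(5 + 20) + 66 = 1210*25 + 66 = 30250 + 66 = 30316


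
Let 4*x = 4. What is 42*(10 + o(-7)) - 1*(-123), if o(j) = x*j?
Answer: 249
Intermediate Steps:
x = 1 (x = (¼)*4 = 1)
o(j) = j (o(j) = 1*j = j)
42*(10 + o(-7)) - 1*(-123) = 42*(10 - 7) - 1*(-123) = 42*3 + 123 = 126 + 123 = 249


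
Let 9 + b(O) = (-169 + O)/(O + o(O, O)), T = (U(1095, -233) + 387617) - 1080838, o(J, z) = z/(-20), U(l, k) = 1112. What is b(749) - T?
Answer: 9849286700/14231 ≈ 6.9210e+5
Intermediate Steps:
o(J, z) = -z/20 (o(J, z) = z*(-1/20) = -z/20)
T = -692109 (T = (1112 + 387617) - 1080838 = 388729 - 1080838 = -692109)
b(O) = -9 + 20*(-169 + O)/(19*O) (b(O) = -9 + (-169 + O)/(O - O/20) = -9 + (-169 + O)/((19*O/20)) = -9 + (-169 + O)*(20/(19*O)) = -9 + 20*(-169 + O)/(19*O))
b(749) - T = (1/19)*(-3380 - 151*749)/749 - 1*(-692109) = (1/19)*(1/749)*(-3380 - 113099) + 692109 = (1/19)*(1/749)*(-116479) + 692109 = -116479/14231 + 692109 = 9849286700/14231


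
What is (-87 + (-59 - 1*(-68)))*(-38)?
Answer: 2964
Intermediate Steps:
(-87 + (-59 - 1*(-68)))*(-38) = (-87 + (-59 + 68))*(-38) = (-87 + 9)*(-38) = -78*(-38) = 2964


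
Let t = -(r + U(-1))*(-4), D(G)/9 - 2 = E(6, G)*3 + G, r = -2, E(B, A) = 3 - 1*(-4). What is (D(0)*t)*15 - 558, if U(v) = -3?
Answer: -62658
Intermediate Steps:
E(B, A) = 7 (E(B, A) = 3 + 4 = 7)
D(G) = 207 + 9*G (D(G) = 18 + 9*(7*3 + G) = 18 + 9*(21 + G) = 18 + (189 + 9*G) = 207 + 9*G)
t = -20 (t = -(-2 - 3)*(-4) = -(-5)*(-4) = -1*20 = -20)
(D(0)*t)*15 - 558 = ((207 + 9*0)*(-20))*15 - 558 = ((207 + 0)*(-20))*15 - 558 = (207*(-20))*15 - 558 = -4140*15 - 558 = -62100 - 558 = -62658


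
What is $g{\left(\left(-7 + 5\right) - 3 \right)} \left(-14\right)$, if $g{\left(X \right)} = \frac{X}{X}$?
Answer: $-14$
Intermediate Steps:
$g{\left(X \right)} = 1$
$g{\left(\left(-7 + 5\right) - 3 \right)} \left(-14\right) = 1 \left(-14\right) = -14$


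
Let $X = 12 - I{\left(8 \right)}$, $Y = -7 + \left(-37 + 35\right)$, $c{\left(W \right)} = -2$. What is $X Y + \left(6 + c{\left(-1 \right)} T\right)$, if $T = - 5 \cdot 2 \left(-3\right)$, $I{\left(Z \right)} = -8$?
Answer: $-234$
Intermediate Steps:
$Y = -9$ ($Y = -7 - 2 = -9$)
$T = 30$ ($T = \left(-5\right) \left(-6\right) = 30$)
$X = 20$ ($X = 12 - -8 = 12 + 8 = 20$)
$X Y + \left(6 + c{\left(-1 \right)} T\right) = 20 \left(-9\right) + \left(6 - 60\right) = -180 + \left(6 - 60\right) = -180 - 54 = -234$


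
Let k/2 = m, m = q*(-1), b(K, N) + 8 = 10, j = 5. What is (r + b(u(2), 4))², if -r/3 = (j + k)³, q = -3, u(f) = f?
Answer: 15928081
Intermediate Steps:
b(K, N) = 2 (b(K, N) = -8 + 10 = 2)
m = 3 (m = -3*(-1) = 3)
k = 6 (k = 2*3 = 6)
r = -3993 (r = -3*(5 + 6)³ = -3*11³ = -3*1331 = -3993)
(r + b(u(2), 4))² = (-3993 + 2)² = (-3991)² = 15928081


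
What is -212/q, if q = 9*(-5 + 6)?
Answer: -212/9 ≈ -23.556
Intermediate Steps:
q = 9 (q = 9*1 = 9)
-212/q = -212/9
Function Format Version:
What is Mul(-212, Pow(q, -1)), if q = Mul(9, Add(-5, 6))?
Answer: Rational(-212, 9) ≈ -23.556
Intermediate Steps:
q = 9 (q = Mul(9, 1) = 9)
Mul(-212, Pow(q, -1)) = Mul(-212, Pow(9, -1)) = Mul(-212, Rational(1, 9)) = Rational(-212, 9)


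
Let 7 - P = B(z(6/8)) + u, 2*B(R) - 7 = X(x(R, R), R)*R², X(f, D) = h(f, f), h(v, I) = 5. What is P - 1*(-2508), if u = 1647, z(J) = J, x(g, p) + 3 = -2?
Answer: 27619/32 ≈ 863.09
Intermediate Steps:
x(g, p) = -5 (x(g, p) = -3 - 2 = -5)
X(f, D) = 5
B(R) = 7/2 + 5*R²/2 (B(R) = 7/2 + (5*R²)/2 = 7/2 + 5*R²/2)
P = -52637/32 (P = 7 - ((7/2 + 5*(6/8)²/2) + 1647) = 7 - ((7/2 + 5*(6*(⅛))²/2) + 1647) = 7 - ((7/2 + 5*(¾)²/2) + 1647) = 7 - ((7/2 + (5/2)*(9/16)) + 1647) = 7 - ((7/2 + 45/32) + 1647) = 7 - (157/32 + 1647) = 7 - 1*52861/32 = 7 - 52861/32 = -52637/32 ≈ -1644.9)
P - 1*(-2508) = -52637/32 - 1*(-2508) = -52637/32 + 2508 = 27619/32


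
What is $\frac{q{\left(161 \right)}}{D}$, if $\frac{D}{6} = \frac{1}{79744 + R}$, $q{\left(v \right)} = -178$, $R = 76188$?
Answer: $- \frac{13877948}{3} \approx -4.626 \cdot 10^{6}$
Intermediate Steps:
$D = \frac{3}{77966}$ ($D = \frac{6}{79744 + 76188} = \frac{6}{155932} = 6 \cdot \frac{1}{155932} = \frac{3}{77966} \approx 3.8478 \cdot 10^{-5}$)
$\frac{q{\left(161 \right)}}{D} = - \frac{178}{\frac{3}{77966}} = \left(-178\right) \frac{77966}{3} = - \frac{13877948}{3}$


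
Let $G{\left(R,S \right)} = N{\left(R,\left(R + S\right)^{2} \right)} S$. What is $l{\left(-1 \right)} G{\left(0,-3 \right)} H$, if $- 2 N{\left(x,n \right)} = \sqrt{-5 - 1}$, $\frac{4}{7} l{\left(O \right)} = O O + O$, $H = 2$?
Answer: $0$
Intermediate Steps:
$l{\left(O \right)} = \frac{7 O}{4} + \frac{7 O^{2}}{4}$ ($l{\left(O \right)} = \frac{7 \left(O O + O\right)}{4} = \frac{7 \left(O^{2} + O\right)}{4} = \frac{7 \left(O + O^{2}\right)}{4} = \frac{7 O}{4} + \frac{7 O^{2}}{4}$)
$N{\left(x,n \right)} = - \frac{i \sqrt{6}}{2}$ ($N{\left(x,n \right)} = - \frac{\sqrt{-5 - 1}}{2} = - \frac{\sqrt{-6}}{2} = - \frac{i \sqrt{6}}{2}$)
$G{\left(R,S \right)} = - \frac{i S \sqrt{6}}{2}$ ($G{\left(R,S \right)} = - \frac{i \sqrt{6}}{2} S = - \frac{i S \sqrt{6}}{2}$)
$l{\left(-1 \right)} G{\left(0,-3 \right)} H = \frac{7}{4} \left(-1\right) \left(1 - 1\right) \left(- \frac{1}{2}\right) i \left(-3\right) \sqrt{6} \cdot 2 = \frac{7}{4} \left(-1\right) 0 \frac{3 i \sqrt{6}}{2} \cdot 2 = 0 \cdot 3 i \sqrt{6} = 0$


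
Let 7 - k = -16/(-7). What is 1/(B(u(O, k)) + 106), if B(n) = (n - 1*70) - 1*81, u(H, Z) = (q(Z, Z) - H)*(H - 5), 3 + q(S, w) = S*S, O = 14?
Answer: 49/99 ≈ 0.49495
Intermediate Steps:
q(S, w) = -3 + S² (q(S, w) = -3 + S*S = -3 + S²)
k = 33/7 (k = 7 - (-16)/(-7) = 7 - (-16)*(-1)/7 = 7 - 1*16/7 = 7 - 16/7 = 33/7 ≈ 4.7143)
u(H, Z) = (-5 + H)*(-3 + Z² - H) (u(H, Z) = ((-3 + Z²) - H)*(H - 5) = (-3 + Z² - H)*(-5 + H) = (-5 + H)*(-3 + Z² - H))
B(n) = -151 + n (B(n) = (n - 70) - 81 = (-70 + n) - 81 = -151 + n)
1/(B(u(O, k)) + 106) = 1/((-151 + (15 - 1*14² - 5*(33/7)² + 2*14 + 14*(33/7)²)) + 106) = 1/((-151 + (15 - 1*196 - 5*1089/49 + 28 + 14*(1089/49))) + 106) = 1/((-151 + (15 - 196 - 5445/49 + 28 + 2178/7)) + 106) = 1/((-151 + 2304/49) + 106) = 1/(-5095/49 + 106) = 1/(99/49) = 49/99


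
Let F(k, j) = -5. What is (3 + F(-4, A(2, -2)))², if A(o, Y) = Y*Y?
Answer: 4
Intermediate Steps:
A(o, Y) = Y²
(3 + F(-4, A(2, -2)))² = (3 - 5)² = (-2)² = 4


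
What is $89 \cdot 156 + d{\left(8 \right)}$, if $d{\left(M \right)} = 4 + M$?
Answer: $13896$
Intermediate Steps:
$89 \cdot 156 + d{\left(8 \right)} = 89 \cdot 156 + \left(4 + 8\right) = 13884 + 12 = 13896$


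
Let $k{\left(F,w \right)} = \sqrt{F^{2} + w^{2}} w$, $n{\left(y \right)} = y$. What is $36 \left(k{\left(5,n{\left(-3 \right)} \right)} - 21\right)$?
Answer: $-756 - 108 \sqrt{34} \approx -1385.7$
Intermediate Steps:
$k{\left(F,w \right)} = w \sqrt{F^{2} + w^{2}}$
$36 \left(k{\left(5,n{\left(-3 \right)} \right)} - 21\right) = 36 \left(- 3 \sqrt{5^{2} + \left(-3\right)^{2}} - 21\right) = 36 \left(- 3 \sqrt{25 + 9} - 21\right) = 36 \left(- 3 \sqrt{34} - 21\right) = 36 \left(-21 - 3 \sqrt{34}\right) = -756 - 108 \sqrt{34}$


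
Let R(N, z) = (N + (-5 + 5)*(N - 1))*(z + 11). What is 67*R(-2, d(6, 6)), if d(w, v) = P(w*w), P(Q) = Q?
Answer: -6298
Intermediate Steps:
d(w, v) = w**2 (d(w, v) = w*w = w**2)
R(N, z) = N*(11 + z) (R(N, z) = (N + 0*(-1 + N))*(11 + z) = (N + 0)*(11 + z) = N*(11 + z))
67*R(-2, d(6, 6)) = 67*(-2*(11 + 6**2)) = 67*(-2*(11 + 36)) = 67*(-2*47) = 67*(-94) = -6298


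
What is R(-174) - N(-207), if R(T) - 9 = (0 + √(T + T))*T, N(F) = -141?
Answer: 150 - 348*I*√87 ≈ 150.0 - 3245.9*I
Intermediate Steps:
R(T) = 9 + √2*T^(3/2) (R(T) = 9 + (0 + √(T + T))*T = 9 + (0 + √(2*T))*T = 9 + (0 + √2*√T)*T = 9 + (√2*√T)*T = 9 + √2*T^(3/2))
R(-174) - N(-207) = (9 + √2*(-174)^(3/2)) - 1*(-141) = (9 + √2*(-174*I*√174)) + 141 = (9 - 348*I*√87) + 141 = 150 - 348*I*√87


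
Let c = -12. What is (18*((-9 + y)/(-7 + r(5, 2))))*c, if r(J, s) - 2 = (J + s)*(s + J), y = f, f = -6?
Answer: 810/11 ≈ 73.636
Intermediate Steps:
y = -6
r(J, s) = 2 + (J + s)² (r(J, s) = 2 + (J + s)*(s + J) = 2 + (J + s)*(J + s) = 2 + (J + s)²)
(18*((-9 + y)/(-7 + r(5, 2))))*c = (18*((-9 - 6)/(-7 + (2 + (5 + 2)²))))*(-12) = (18*(-15/(-7 + (2 + 7²))))*(-12) = (18*(-15/(-7 + (2 + 49))))*(-12) = (18*(-15/(-7 + 51)))*(-12) = (18*(-15/44))*(-12) = -135/22*(-12) = 810/11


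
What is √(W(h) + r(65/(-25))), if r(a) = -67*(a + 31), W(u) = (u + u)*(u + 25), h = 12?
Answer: I*√25370/5 ≈ 31.856*I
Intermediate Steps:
W(u) = 2*u*(25 + u) (W(u) = (2*u)*(25 + u) = 2*u*(25 + u))
r(a) = -2077 - 67*a (r(a) = -67*(31 + a) = -2077 - 67*a)
√(W(h) + r(65/(-25))) = √(2*12*(25 + 12) + (-2077 - 4355/(-25))) = √(2*12*37 + (-2077 - 4355*(-1)/25)) = √(888 + (-2077 - 67*(-13/5))) = √(888 + (-2077 + 871/5)) = √(888 - 9514/5) = √(-5074/5) = I*√25370/5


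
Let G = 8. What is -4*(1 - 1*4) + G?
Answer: 20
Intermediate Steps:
-4*(1 - 1*4) + G = -4*(1 - 1*4) + 8 = -4*(1 - 4) + 8 = -4*(-3) + 8 = 12 + 8 = 20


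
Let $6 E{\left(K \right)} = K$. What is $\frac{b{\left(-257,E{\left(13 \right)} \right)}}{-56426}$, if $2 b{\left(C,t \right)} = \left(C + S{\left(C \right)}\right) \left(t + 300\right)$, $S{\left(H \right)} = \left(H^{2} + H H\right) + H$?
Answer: $- \frac{29820224}{84639} \approx -352.32$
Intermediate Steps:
$S{\left(H \right)} = H + 2 H^{2}$ ($S{\left(H \right)} = \left(H^{2} + H^{2}\right) + H = 2 H^{2} + H = H + 2 H^{2}$)
$E{\left(K \right)} = \frac{K}{6}$
$b{\left(C,t \right)} = \frac{\left(300 + t\right) \left(C + C \left(1 + 2 C\right)\right)}{2}$ ($b{\left(C,t \right)} = \frac{\left(C + C \left(1 + 2 C\right)\right) \left(t + 300\right)}{2} = \frac{\left(C + C \left(1 + 2 C\right)\right) \left(300 + t\right)}{2} = \frac{\left(300 + t\right) \left(C + C \left(1 + 2 C\right)\right)}{2}$)
$\frac{b{\left(-257,E{\left(13 \right)} \right)}}{-56426} = \frac{\left(-257\right) \left(300 + \frac{1}{6} \cdot 13 + 300 \left(-257\right) - 257 \cdot \frac{1}{6} \cdot 13\right)}{-56426} = - 257 \left(300 + \frac{13}{6} - 77100 - \frac{3341}{6}\right) \left(- \frac{1}{56426}\right) = \left(-257\right) \left(- \frac{232064}{3}\right) \left(- \frac{1}{56426}\right) = \frac{59640448}{3} \left(- \frac{1}{56426}\right) = - \frac{29820224}{84639}$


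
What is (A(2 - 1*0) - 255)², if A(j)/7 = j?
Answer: 58081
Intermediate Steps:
A(j) = 7*j
(A(2 - 1*0) - 255)² = (7*(2 - 1*0) - 255)² = (7*(2 + 0) - 255)² = (7*2 - 255)² = (14 - 255)² = (-241)² = 58081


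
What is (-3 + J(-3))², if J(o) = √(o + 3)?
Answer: 9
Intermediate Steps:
J(o) = √(3 + o)
(-3 + J(-3))² = (-3 + √(3 - 3))² = (-3 + √0)² = (-3 + 0)² = (-3)² = 9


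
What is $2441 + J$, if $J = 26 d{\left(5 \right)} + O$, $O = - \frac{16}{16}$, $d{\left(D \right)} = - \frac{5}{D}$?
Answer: $2414$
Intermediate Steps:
$O = -1$ ($O = \left(-16\right) \frac{1}{16} = -1$)
$J = -27$ ($J = 26 \left(- \frac{5}{5}\right) - 1 = 26 \left(\left(-5\right) \frac{1}{5}\right) - 1 = 26 \left(-1\right) - 1 = -26 - 1 = -27$)
$2441 + J = 2441 - 27 = 2414$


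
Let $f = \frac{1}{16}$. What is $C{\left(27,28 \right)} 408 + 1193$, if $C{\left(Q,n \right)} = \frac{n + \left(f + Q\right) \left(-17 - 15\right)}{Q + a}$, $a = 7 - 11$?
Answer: $- \frac{314465}{23} \approx -13672.0$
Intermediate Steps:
$f = \frac{1}{16} \approx 0.0625$
$a = -4$ ($a = 7 - 11 = -4$)
$C{\left(Q,n \right)} = \frac{-2 + n - 32 Q}{-4 + Q}$ ($C{\left(Q,n \right)} = \frac{n + \left(\frac{1}{16} + Q\right) \left(-17 - 15\right)}{Q - 4} = \frac{n + \left(\frac{1}{16} + Q\right) \left(-32\right)}{-4 + Q} = \frac{n - \left(2 + 32 Q\right)}{-4 + Q} = \frac{-2 + n - 32 Q}{-4 + Q}$)
$C{\left(27,28 \right)} 408 + 1193 = \frac{-2 + 28 - 864}{-4 + 27} \cdot 408 + 1193 = \frac{-2 + 28 - 864}{23} \cdot 408 + 1193 = \frac{1}{23} \left(-838\right) 408 + 1193 = \left(- \frac{838}{23}\right) 408 + 1193 = - \frac{341904}{23} + 1193 = - \frac{314465}{23}$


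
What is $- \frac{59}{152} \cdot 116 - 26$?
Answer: $- \frac{2699}{38} \approx -71.026$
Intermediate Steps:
$- \frac{59}{152} \cdot 116 - 26 = \left(-59\right) \frac{1}{152} \cdot 116 - 26 = \left(- \frac{59}{152}\right) 116 - 26 = - \frac{1711}{38} - 26 = - \frac{2699}{38}$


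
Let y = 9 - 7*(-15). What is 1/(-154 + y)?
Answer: -1/40 ≈ -0.025000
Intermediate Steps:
y = 114 (y = 9 + 105 = 114)
1/(-154 + y) = 1/(-154 + 114) = 1/(-40) = -1/40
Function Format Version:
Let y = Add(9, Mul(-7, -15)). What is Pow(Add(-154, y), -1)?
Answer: Rational(-1, 40) ≈ -0.025000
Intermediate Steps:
y = 114 (y = Add(9, 105) = 114)
Pow(Add(-154, y), -1) = Pow(Add(-154, 114), -1) = Pow(-40, -1) = Rational(-1, 40)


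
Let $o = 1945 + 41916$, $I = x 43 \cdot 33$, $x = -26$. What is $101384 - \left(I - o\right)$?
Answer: $182139$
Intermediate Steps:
$I = -36894$ ($I = \left(-26\right) 43 \cdot 33 = \left(-1118\right) 33 = -36894$)
$o = 43861$
$101384 - \left(I - o\right) = 101384 + \left(43861 - -36894\right) = 101384 + \left(43861 + 36894\right) = 101384 + 80755 = 182139$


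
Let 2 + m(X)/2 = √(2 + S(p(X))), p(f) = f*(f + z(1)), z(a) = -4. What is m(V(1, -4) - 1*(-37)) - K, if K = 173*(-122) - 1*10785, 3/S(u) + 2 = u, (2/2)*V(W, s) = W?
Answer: 31887 + √370230/215 ≈ 31890.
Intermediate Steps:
V(W, s) = W
p(f) = f*(-4 + f) (p(f) = f*(f - 4) = f*(-4 + f))
S(u) = 3/(-2 + u)
K = -31891 (K = -21106 - 10785 = -31891)
m(X) = -4 + 2*√(2 + 3/(-2 + X*(-4 + X)))
m(V(1, -4) - 1*(-37)) - K = (-4 + 2*√((-1 + 2*(1 - 1*(-37))*(-4 + (1 - 1*(-37))))/(-2 + (1 - 1*(-37))*(-4 + (1 - 1*(-37)))))) - 1*(-31891) = (-4 + 2*√((-1 + 2*(1 + 37)*(-4 + (1 + 37)))/(-2 + (1 + 37)*(-4 + (1 + 37))))) + 31891 = (-4 + 2*√((-1 + 2*38*(-4 + 38))/(-2 + 38*(-4 + 38)))) + 31891 = (-4 + 2*√((-1 + 2*38*34)/(-2 + 38*34))) + 31891 = (-4 + 2*√((-1 + 2584)/(-2 + 1292))) + 31891 = (-4 + 2*√(2583/1290)) + 31891 = (-4 + 2*√((1/1290)*2583)) + 31891 = (-4 + 2*√(861/430)) + 31891 = (-4 + 2*(√370230/430)) + 31891 = (-4 + √370230/215) + 31891 = 31887 + √370230/215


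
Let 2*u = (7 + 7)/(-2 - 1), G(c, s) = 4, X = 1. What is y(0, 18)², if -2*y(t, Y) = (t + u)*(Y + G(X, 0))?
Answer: 5929/9 ≈ 658.78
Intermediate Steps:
u = -7/3 (u = ((7 + 7)/(-2 - 1))/2 = (14/(-3))/2 = (14*(-⅓))/2 = (½)*(-14/3) = -7/3 ≈ -2.3333)
y(t, Y) = -(4 + Y)*(-7/3 + t)/2 (y(t, Y) = -(t - 7/3)*(Y + 4)/2 = -(-7/3 + t)*(4 + Y)/2 = -(4 + Y)*(-7/3 + t)/2)
y(0, 18)² = (14/3 - 2*0 + (7/6)*18 - ½*18*0)² = (14/3 + 0 + 21 + 0)² = (77/3)² = 5929/9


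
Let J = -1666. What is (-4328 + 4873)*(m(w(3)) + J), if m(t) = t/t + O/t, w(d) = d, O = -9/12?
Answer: -3630245/4 ≈ -9.0756e+5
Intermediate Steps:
O = -3/4 (O = -9*1/12 = -3/4 ≈ -0.75000)
m(t) = 1 - 3/(4*t) (m(t) = t/t - 3/(4*t) = 1 - 3/(4*t))
(-4328 + 4873)*(m(w(3)) + J) = (-4328 + 4873)*((-3/4 + 3)/3 - 1666) = 545*((1/3)*(9/4) - 1666) = 545*(3/4 - 1666) = 545*(-6661/4) = -3630245/4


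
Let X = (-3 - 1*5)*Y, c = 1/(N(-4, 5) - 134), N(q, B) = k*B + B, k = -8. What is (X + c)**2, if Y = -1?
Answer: 1825201/28561 ≈ 63.905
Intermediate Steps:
N(q, B) = -7*B (N(q, B) = -8*B + B = -7*B)
c = -1/169 (c = 1/(-7*5 - 134) = 1/(-35 - 134) = 1/(-169) = -1/169 ≈ -0.0059172)
X = 8 (X = (-3 - 1*5)*(-1) = (-3 - 5)*(-1) = -8*(-1) = 8)
(X + c)**2 = (8 - 1/169)**2 = (1351/169)**2 = 1825201/28561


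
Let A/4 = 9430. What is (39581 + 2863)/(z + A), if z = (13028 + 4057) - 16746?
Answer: 42444/38059 ≈ 1.1152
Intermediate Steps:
A = 37720 (A = 4*9430 = 37720)
z = 339 (z = 17085 - 16746 = 339)
(39581 + 2863)/(z + A) = (39581 + 2863)/(339 + 37720) = 42444/38059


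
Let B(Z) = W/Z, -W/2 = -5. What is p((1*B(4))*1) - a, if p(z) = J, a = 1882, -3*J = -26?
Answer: -5620/3 ≈ -1873.3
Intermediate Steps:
J = 26/3 (J = -⅓*(-26) = 26/3 ≈ 8.6667)
W = 10 (W = -2*(-5) = 10)
B(Z) = 10/Z
p(z) = 26/3
p((1*B(4))*1) - a = 26/3 - 1*1882 = 26/3 - 1882 = -5620/3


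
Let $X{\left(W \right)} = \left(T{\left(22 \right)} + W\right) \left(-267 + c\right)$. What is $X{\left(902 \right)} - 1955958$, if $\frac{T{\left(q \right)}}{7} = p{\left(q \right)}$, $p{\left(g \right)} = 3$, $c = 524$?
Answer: $-1718747$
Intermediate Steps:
$T{\left(q \right)} = 21$ ($T{\left(q \right)} = 7 \cdot 3 = 21$)
$X{\left(W \right)} = 5397 + 257 W$ ($X{\left(W \right)} = \left(21 + W\right) \left(-267 + 524\right) = \left(21 + W\right) 257 = 5397 + 257 W$)
$X{\left(902 \right)} - 1955958 = \left(5397 + 257 \cdot 902\right) - 1955958 = \left(5397 + 231814\right) - 1955958 = 237211 - 1955958 = -1718747$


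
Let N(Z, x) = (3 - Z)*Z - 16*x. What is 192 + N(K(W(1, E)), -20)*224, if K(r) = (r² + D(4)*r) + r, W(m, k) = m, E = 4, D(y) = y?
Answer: 67840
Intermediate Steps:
K(r) = r² + 5*r (K(r) = (r² + 4*r) + r = r² + 5*r)
N(Z, x) = -16*x + Z*(3 - Z) (N(Z, x) = Z*(3 - Z) - 16*x = -16*x + Z*(3 - Z))
192 + N(K(W(1, E)), -20)*224 = 192 + (-(1*(5 + 1))² - 16*(-20) + 3*(1*(5 + 1)))*224 = 192 + (-(1*6)² + 320 + 3*(1*6))*224 = 192 + (-1*6² + 320 + 3*6)*224 = 192 + (-1*36 + 320 + 18)*224 = 192 + (-36 + 320 + 18)*224 = 192 + 302*224 = 192 + 67648 = 67840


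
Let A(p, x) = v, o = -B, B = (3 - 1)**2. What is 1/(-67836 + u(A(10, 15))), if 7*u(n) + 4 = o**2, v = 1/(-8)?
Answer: -7/474840 ≈ -1.4742e-5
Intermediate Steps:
B = 4 (B = 2**2 = 4)
o = -4 (o = -1*4 = -4)
v = -1/8 ≈ -0.12500
A(p, x) = -1/8
u(n) = 12/7 (u(n) = -4/7 + (1/7)*(-4)**2 = -4/7 + (1/7)*16 = -4/7 + 16/7 = 12/7)
1/(-67836 + u(A(10, 15))) = 1/(-67836 + 12/7) = 1/(-474840/7) = -7/474840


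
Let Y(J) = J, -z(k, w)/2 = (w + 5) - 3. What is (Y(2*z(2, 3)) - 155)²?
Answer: 30625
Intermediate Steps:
z(k, w) = -4 - 2*w (z(k, w) = -2*((w + 5) - 3) = -2*((5 + w) - 3) = -2*(2 + w) = -4 - 2*w)
(Y(2*z(2, 3)) - 155)² = (2*(-4 - 2*3) - 155)² = (2*(-4 - 6) - 155)² = (2*(-10) - 155)² = (-20 - 155)² = (-175)² = 30625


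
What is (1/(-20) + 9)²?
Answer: 32041/400 ≈ 80.103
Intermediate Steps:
(1/(-20) + 9)² = (-1/20 + 9)² = (179/20)² = 32041/400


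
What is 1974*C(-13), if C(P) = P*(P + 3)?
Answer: 256620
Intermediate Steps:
C(P) = P*(3 + P)
1974*C(-13) = 1974*(-13*(3 - 13)) = 1974*(-13*(-10)) = 1974*130 = 256620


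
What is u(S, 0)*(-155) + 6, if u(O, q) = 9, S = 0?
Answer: -1389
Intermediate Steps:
u(S, 0)*(-155) + 6 = 9*(-155) + 6 = -1395 + 6 = -1389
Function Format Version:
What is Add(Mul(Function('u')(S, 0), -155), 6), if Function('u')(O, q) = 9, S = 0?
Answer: -1389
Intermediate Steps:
Add(Mul(Function('u')(S, 0), -155), 6) = Add(Mul(9, -155), 6) = Add(-1395, 6) = -1389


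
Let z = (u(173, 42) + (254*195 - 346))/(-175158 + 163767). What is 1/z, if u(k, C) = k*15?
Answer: -11391/51779 ≈ -0.21999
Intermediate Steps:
u(k, C) = 15*k
z = -51779/11391 (z = (15*173 + (254*195 - 346))/(-175158 + 163767) = (2595 + (49530 - 346))/(-11391) = (2595 + 49184)*(-1/11391) = 51779*(-1/11391) = -51779/11391 ≈ -4.5456)
1/z = 1/(-51779/11391) = -11391/51779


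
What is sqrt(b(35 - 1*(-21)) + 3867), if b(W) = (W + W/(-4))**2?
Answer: sqrt(5631) ≈ 75.040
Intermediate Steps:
b(W) = 9*W**2/16 (b(W) = (W + W*(-1/4))**2 = (W - W/4)**2 = (3*W/4)**2 = 9*W**2/16)
sqrt(b(35 - 1*(-21)) + 3867) = sqrt(9*(35 - 1*(-21))**2/16 + 3867) = sqrt(9*(35 + 21)**2/16 + 3867) = sqrt((9/16)*56**2 + 3867) = sqrt((9/16)*3136 + 3867) = sqrt(1764 + 3867) = sqrt(5631)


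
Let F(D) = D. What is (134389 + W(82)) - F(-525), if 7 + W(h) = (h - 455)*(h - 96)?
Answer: 140129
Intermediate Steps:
W(h) = -7 + (-455 + h)*(-96 + h) (W(h) = -7 + (h - 455)*(h - 96) = -7 + (-455 + h)*(-96 + h))
(134389 + W(82)) - F(-525) = (134389 + (43673 + 82² - 551*82)) - 1*(-525) = (134389 + (43673 + 6724 - 45182)) + 525 = (134389 + 5215) + 525 = 139604 + 525 = 140129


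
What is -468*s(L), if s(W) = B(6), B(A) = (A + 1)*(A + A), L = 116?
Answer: -39312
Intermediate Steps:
B(A) = 2*A*(1 + A) (B(A) = (1 + A)*(2*A) = 2*A*(1 + A))
s(W) = 84 (s(W) = 2*6*(1 + 6) = 2*6*7 = 84)
-468*s(L) = -468*84 = -39312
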